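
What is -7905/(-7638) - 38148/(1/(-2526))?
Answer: 245337267643/2546 ≈ 9.6362e+7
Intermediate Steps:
-7905/(-7638) - 38148/(1/(-2526)) = -7905*(-1/7638) - 38148/(-1/2526) = 2635/2546 - 38148*(-2526) = 2635/2546 + 96361848 = 245337267643/2546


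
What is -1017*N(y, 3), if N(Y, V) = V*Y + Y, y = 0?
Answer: 0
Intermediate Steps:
N(Y, V) = Y + V*Y
-1017*N(y, 3) = -0*(1 + 3) = -0*4 = -1017*0 = 0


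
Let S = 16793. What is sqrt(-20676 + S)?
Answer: I*sqrt(3883) ≈ 62.314*I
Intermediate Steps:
sqrt(-20676 + S) = sqrt(-20676 + 16793) = sqrt(-3883) = I*sqrt(3883)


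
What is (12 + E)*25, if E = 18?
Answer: 750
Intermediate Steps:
(12 + E)*25 = (12 + 18)*25 = 30*25 = 750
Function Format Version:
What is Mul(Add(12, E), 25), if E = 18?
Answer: 750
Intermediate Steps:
Mul(Add(12, E), 25) = Mul(Add(12, 18), 25) = Mul(30, 25) = 750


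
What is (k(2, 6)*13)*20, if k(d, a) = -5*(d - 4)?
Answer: 2600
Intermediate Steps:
k(d, a) = 20 - 5*d (k(d, a) = -5*(-4 + d) = 20 - 5*d)
(k(2, 6)*13)*20 = ((20 - 5*2)*13)*20 = ((20 - 10)*13)*20 = (10*13)*20 = 130*20 = 2600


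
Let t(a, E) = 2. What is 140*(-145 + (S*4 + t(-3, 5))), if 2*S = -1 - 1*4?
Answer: -21420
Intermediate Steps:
S = -5/2 (S = (-1 - 1*4)/2 = (-1 - 4)/2 = (½)*(-5) = -5/2 ≈ -2.5000)
140*(-145 + (S*4 + t(-3, 5))) = 140*(-145 + (-5/2*4 + 2)) = 140*(-145 + (-10 + 2)) = 140*(-145 - 8) = 140*(-153) = -21420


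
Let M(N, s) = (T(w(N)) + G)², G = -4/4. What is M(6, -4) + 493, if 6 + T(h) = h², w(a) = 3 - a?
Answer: 497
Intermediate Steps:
G = -1 (G = -4*¼ = -1)
T(h) = -6 + h²
M(N, s) = (-7 + (3 - N)²)² (M(N, s) = ((-6 + (3 - N)²) - 1)² = (-7 + (3 - N)²)²)
M(6, -4) + 493 = (-7 + (-3 + 6)²)² + 493 = (-7 + 3²)² + 493 = (-7 + 9)² + 493 = 2² + 493 = 4 + 493 = 497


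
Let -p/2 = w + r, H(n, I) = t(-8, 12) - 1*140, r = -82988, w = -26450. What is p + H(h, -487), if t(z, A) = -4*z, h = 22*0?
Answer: 218768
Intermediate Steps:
h = 0
H(n, I) = -108 (H(n, I) = -4*(-8) - 1*140 = 32 - 140 = -108)
p = 218876 (p = -2*(-26450 - 82988) = -2*(-109438) = 218876)
p + H(h, -487) = 218876 - 108 = 218768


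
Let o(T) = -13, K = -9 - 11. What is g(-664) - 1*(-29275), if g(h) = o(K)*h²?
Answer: -5702373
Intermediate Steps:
K = -20
g(h) = -13*h²
g(-664) - 1*(-29275) = -13*(-664)² - 1*(-29275) = -13*440896 + 29275 = -5731648 + 29275 = -5702373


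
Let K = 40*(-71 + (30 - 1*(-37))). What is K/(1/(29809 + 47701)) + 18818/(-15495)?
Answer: -192162810818/15495 ≈ -1.2402e+7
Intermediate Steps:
K = -160 (K = 40*(-71 + (30 + 37)) = 40*(-71 + 67) = 40*(-4) = -160)
K/(1/(29809 + 47701)) + 18818/(-15495) = -160/(1/(29809 + 47701)) + 18818/(-15495) = -160/(1/77510) + 18818*(-1/15495) = -160/1/77510 - 18818/15495 = -160*77510 - 18818/15495 = -12401600 - 18818/15495 = -192162810818/15495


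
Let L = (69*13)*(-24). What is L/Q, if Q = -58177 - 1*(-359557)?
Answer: -1794/25115 ≈ -0.071431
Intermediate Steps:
Q = 301380 (Q = -58177 + 359557 = 301380)
L = -21528 (L = 897*(-24) = -21528)
L/Q = -21528/301380 = -21528*1/301380 = -1794/25115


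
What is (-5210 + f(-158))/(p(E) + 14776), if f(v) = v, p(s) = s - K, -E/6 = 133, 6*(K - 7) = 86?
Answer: -8052/20935 ≈ -0.38462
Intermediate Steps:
K = 64/3 (K = 7 + (⅙)*86 = 7 + 43/3 = 64/3 ≈ 21.333)
E = -798 (E = -6*133 = -798)
p(s) = -64/3 + s (p(s) = s - 1*64/3 = s - 64/3 = -64/3 + s)
(-5210 + f(-158))/(p(E) + 14776) = (-5210 - 158)/((-64/3 - 798) + 14776) = -5368/(-2458/3 + 14776) = -5368/41870/3 = -5368*3/41870 = -8052/20935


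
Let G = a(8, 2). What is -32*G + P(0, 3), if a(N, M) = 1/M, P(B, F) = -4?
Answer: -20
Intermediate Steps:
G = ½ (G = 1/2 = ½ ≈ 0.50000)
-32*G + P(0, 3) = -32*½ - 4 = -16 - 4 = -20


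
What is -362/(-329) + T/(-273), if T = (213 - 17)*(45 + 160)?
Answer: -1874342/12831 ≈ -146.08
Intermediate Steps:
T = 40180 (T = 196*205 = 40180)
-362/(-329) + T/(-273) = -362/(-329) + 40180/(-273) = -362*(-1/329) + 40180*(-1/273) = 362/329 - 5740/39 = -1874342/12831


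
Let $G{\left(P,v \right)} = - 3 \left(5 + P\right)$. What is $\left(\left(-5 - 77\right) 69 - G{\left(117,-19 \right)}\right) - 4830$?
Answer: $-10122$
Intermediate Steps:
$G{\left(P,v \right)} = -15 - 3 P$
$\left(\left(-5 - 77\right) 69 - G{\left(117,-19 \right)}\right) - 4830 = \left(\left(-5 - 77\right) 69 - \left(-15 - 351\right)\right) - 4830 = \left(\left(-82\right) 69 - \left(-15 - 351\right)\right) - 4830 = \left(-5658 - -366\right) - 4830 = \left(-5658 + 366\right) - 4830 = -5292 - 4830 = -10122$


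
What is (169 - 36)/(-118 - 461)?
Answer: -133/579 ≈ -0.22971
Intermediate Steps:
(169 - 36)/(-118 - 461) = 133/(-579) = 133*(-1/579) = -133/579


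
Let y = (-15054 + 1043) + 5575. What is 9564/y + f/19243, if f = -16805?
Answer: -27150586/13527829 ≈ -2.0070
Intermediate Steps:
y = -8436 (y = -14011 + 5575 = -8436)
9564/y + f/19243 = 9564/(-8436) - 16805/19243 = 9564*(-1/8436) - 16805*1/19243 = -797/703 - 16805/19243 = -27150586/13527829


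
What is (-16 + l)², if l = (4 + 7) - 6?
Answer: 121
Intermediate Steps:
l = 5 (l = 11 - 6 = 5)
(-16 + l)² = (-16 + 5)² = (-11)² = 121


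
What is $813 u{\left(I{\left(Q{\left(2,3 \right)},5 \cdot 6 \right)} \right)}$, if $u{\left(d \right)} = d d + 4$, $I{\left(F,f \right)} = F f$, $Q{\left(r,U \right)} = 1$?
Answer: $734952$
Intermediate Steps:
$u{\left(d \right)} = 4 + d^{2}$ ($u{\left(d \right)} = d^{2} + 4 = 4 + d^{2}$)
$813 u{\left(I{\left(Q{\left(2,3 \right)},5 \cdot 6 \right)} \right)} = 813 \left(4 + \left(1 \cdot 5 \cdot 6\right)^{2}\right) = 813 \left(4 + \left(1 \cdot 30\right)^{2}\right) = 813 \left(4 + 30^{2}\right) = 813 \left(4 + 900\right) = 813 \cdot 904 = 734952$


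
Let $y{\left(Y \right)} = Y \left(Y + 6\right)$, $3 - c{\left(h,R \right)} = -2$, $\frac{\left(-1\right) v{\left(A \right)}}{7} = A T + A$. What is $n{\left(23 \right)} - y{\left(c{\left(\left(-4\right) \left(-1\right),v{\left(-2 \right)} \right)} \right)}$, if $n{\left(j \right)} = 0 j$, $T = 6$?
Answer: $-55$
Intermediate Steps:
$n{\left(j \right)} = 0$
$v{\left(A \right)} = - 49 A$ ($v{\left(A \right)} = - 7 \left(A 6 + A\right) = - 7 \left(6 A + A\right) = - 7 \cdot 7 A = - 49 A$)
$c{\left(h,R \right)} = 5$ ($c{\left(h,R \right)} = 3 - -2 = 3 + 2 = 5$)
$y{\left(Y \right)} = Y \left(6 + Y\right)$
$n{\left(23 \right)} - y{\left(c{\left(\left(-4\right) \left(-1\right),v{\left(-2 \right)} \right)} \right)} = 0 - 5 \left(6 + 5\right) = 0 - 5 \cdot 11 = 0 - 55 = -55$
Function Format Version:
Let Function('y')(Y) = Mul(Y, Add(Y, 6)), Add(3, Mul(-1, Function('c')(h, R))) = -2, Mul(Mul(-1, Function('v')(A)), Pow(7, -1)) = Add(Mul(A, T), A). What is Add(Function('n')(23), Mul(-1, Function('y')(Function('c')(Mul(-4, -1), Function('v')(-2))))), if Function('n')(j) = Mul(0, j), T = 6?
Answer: -55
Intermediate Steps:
Function('n')(j) = 0
Function('v')(A) = Mul(-49, A) (Function('v')(A) = Mul(-7, Add(Mul(A, 6), A)) = Mul(-7, Add(Mul(6, A), A)) = Mul(-7, Mul(7, A)) = Mul(-49, A))
Function('c')(h, R) = 5 (Function('c')(h, R) = Add(3, Mul(-1, -2)) = Add(3, 2) = 5)
Function('y')(Y) = Mul(Y, Add(6, Y))
Add(Function('n')(23), Mul(-1, Function('y')(Function('c')(Mul(-4, -1), Function('v')(-2))))) = Add(0, Mul(-1, Mul(5, Add(6, 5)))) = Add(0, Mul(-1, Mul(5, 11))) = Add(0, Mul(-1, 55)) = Add(0, -55) = -55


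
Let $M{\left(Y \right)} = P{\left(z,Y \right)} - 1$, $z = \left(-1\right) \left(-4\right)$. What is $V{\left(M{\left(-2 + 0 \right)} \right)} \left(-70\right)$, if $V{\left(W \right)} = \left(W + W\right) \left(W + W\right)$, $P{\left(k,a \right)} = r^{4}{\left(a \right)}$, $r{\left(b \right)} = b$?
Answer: $-63000$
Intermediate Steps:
$z = 4$
$P{\left(k,a \right)} = a^{4}$
$M{\left(Y \right)} = -1 + Y^{4}$ ($M{\left(Y \right)} = Y^{4} - 1 = -1 + Y^{4}$)
$V{\left(W \right)} = 4 W^{2}$ ($V{\left(W \right)} = 2 W 2 W = 4 W^{2}$)
$V{\left(M{\left(-2 + 0 \right)} \right)} \left(-70\right) = 4 \left(-1 + \left(-2 + 0\right)^{4}\right)^{2} \left(-70\right) = 4 \left(-1 + \left(-2\right)^{4}\right)^{2} \left(-70\right) = 4 \left(-1 + 16\right)^{2} \left(-70\right) = 4 \cdot 15^{2} \left(-70\right) = 4 \cdot 225 \left(-70\right) = 900 \left(-70\right) = -63000$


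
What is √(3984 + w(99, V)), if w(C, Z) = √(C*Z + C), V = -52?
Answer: √(3984 + 3*I*√561) ≈ 63.121 + 0.5629*I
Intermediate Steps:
w(C, Z) = √(C + C*Z)
√(3984 + w(99, V)) = √(3984 + √(99*(1 - 52))) = √(3984 + √(99*(-51))) = √(3984 + √(-5049)) = √(3984 + 3*I*√561)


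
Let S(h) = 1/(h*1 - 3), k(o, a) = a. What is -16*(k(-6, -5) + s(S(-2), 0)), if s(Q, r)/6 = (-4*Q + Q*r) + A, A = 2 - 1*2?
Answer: 16/5 ≈ 3.2000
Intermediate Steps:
A = 0 (A = 2 - 2 = 0)
S(h) = 1/(-3 + h) (S(h) = 1/(h - 3) = 1/(-3 + h))
s(Q, r) = -24*Q + 6*Q*r (s(Q, r) = 6*((-4*Q + Q*r) + 0) = 6*(-4*Q + Q*r) = -24*Q + 6*Q*r)
-16*(k(-6, -5) + s(S(-2), 0)) = -16*(-5 + 6*(-4 + 0)/(-3 - 2)) = -16*(-5 + 6*(-4)/(-5)) = -16*(-5 + 6*(-⅕)*(-4)) = -16*(-5 + 24/5) = -16*(-⅕) = 16/5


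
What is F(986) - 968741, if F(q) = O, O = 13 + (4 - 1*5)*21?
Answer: -968749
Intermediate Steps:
O = -8 (O = 13 + (4 - 5)*21 = 13 - 1*21 = 13 - 21 = -8)
F(q) = -8
F(986) - 968741 = -8 - 968741 = -968749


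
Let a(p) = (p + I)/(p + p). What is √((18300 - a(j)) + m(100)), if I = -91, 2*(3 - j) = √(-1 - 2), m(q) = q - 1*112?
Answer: √14*√((31376 - 5225*I*√3)/(6 - I*√3))/2 ≈ 135.28 + 0.014937*I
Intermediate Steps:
m(q) = -112 + q (m(q) = q - 112 = -112 + q)
j = 3 - I*√3/2 (j = 3 - √(-1 - 2)/2 = 3 - I*√3/2 ≈ 3.0 - 0.86602*I)
a(p) = (-91 + p)/(2*p) (a(p) = (p - 91)/(p + p) = (-91 + p)/((2*p)) = (-91 + p)*(1/(2*p)) = (-91 + p)/(2*p))
√((18300 - a(j)) + m(100)) = √((18300 - (-91 + (3 - I*√3/2))/(2*(3 - I*√3/2))) + (-112 + 100)) = √((18300 - (-88 - I*√3/2)/(2*(3 - I*√3/2))) - 12) = √(18288 - (-88 - I*√3/2)/(2*(3 - I*√3/2)))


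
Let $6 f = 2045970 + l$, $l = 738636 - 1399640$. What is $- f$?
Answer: $- \frac{692483}{3} \approx -2.3083 \cdot 10^{5}$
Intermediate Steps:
$l = -661004$
$f = \frac{692483}{3}$ ($f = \frac{2045970 - 661004}{6} = \frac{1}{6} \cdot 1384966 = \frac{692483}{3} \approx 2.3083 \cdot 10^{5}$)
$- f = \left(-1\right) \frac{692483}{3} = - \frac{692483}{3}$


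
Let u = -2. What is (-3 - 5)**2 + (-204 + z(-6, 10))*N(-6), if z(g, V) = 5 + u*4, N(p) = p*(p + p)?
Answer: -14840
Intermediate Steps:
N(p) = 2*p**2 (N(p) = p*(2*p) = 2*p**2)
z(g, V) = -3 (z(g, V) = 5 - 2*4 = 5 - 8 = -3)
(-3 - 5)**2 + (-204 + z(-6, 10))*N(-6) = (-3 - 5)**2 + (-204 - 3)*(2*(-6)**2) = (-8)**2 - 414*36 = 64 - 207*72 = 64 - 14904 = -14840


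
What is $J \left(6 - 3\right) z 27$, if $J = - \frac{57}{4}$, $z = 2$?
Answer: $- \frac{4617}{2} \approx -2308.5$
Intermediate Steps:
$J = - \frac{57}{4}$ ($J = \left(-57\right) \frac{1}{4} = - \frac{57}{4} \approx -14.25$)
$J \left(6 - 3\right) z 27 = - \frac{57 \left(6 - 3\right) 2}{4} \cdot 27 = - \frac{57 \cdot 3 \cdot 2}{4} \cdot 27 = \left(- \frac{57}{4}\right) 6 \cdot 27 = \left(- \frac{171}{2}\right) 27 = - \frac{4617}{2}$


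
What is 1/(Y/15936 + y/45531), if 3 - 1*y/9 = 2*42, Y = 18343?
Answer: 971328/1102487 ≈ 0.88103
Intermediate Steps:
y = -729 (y = 27 - 18*42 = 27 - 9*84 = 27 - 756 = -729)
1/(Y/15936 + y/45531) = 1/(18343/15936 - 729/45531) = 1/(18343*(1/15936) - 729*1/45531) = 1/(221/192 - 81/5059) = 1/(1102487/971328) = 971328/1102487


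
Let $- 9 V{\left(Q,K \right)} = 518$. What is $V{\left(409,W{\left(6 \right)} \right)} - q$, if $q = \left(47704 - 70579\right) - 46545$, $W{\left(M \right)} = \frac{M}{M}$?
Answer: $\frac{624262}{9} \approx 69363.0$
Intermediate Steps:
$W{\left(M \right)} = 1$
$V{\left(Q,K \right)} = - \frac{518}{9}$ ($V{\left(Q,K \right)} = \left(- \frac{1}{9}\right) 518 = - \frac{518}{9}$)
$q = -69420$ ($q = -22875 - 46545 = -69420$)
$V{\left(409,W{\left(6 \right)} \right)} - q = - \frac{518}{9} - -69420 = - \frac{518}{9} + 69420 = \frac{624262}{9}$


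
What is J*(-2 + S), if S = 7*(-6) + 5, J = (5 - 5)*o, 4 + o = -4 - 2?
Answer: 0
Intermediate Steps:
o = -10 (o = -4 + (-4 - 2) = -4 - 6 = -10)
J = 0 (J = (5 - 5)*(-10) = 0*(-10) = 0)
S = -37 (S = -42 + 5 = -37)
J*(-2 + S) = 0*(-2 - 37) = 0*(-39) = 0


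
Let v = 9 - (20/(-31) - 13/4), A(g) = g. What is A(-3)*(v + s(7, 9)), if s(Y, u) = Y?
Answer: -7401/124 ≈ -59.685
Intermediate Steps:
v = 1599/124 (v = 9 - (20*(-1/31) - 13*1/4) = 9 - (-20/31 - 13/4) = 9 - 1*(-483/124) = 9 + 483/124 = 1599/124 ≈ 12.895)
A(-3)*(v + s(7, 9)) = -3*(1599/124 + 7) = -3*2467/124 = -7401/124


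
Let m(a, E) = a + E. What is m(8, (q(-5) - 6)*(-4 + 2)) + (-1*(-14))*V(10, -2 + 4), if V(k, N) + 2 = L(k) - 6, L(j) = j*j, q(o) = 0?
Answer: 1308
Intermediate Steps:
L(j) = j²
V(k, N) = -8 + k² (V(k, N) = -2 + (k² - 6) = -2 + (-6 + k²) = -8 + k²)
m(a, E) = E + a
m(8, (q(-5) - 6)*(-4 + 2)) + (-1*(-14))*V(10, -2 + 4) = ((0 - 6)*(-4 + 2) + 8) + (-1*(-14))*(-8 + 10²) = (-6*(-2) + 8) + 14*(-8 + 100) = (12 + 8) + 14*92 = 20 + 1288 = 1308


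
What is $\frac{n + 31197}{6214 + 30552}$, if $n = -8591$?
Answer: $\frac{11303}{18383} \approx 0.61486$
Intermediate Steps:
$\frac{n + 31197}{6214 + 30552} = \frac{-8591 + 31197}{6214 + 30552} = \frac{22606}{36766} = 22606 \cdot \frac{1}{36766} = \frac{11303}{18383}$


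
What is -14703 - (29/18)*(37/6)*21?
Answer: -536819/36 ≈ -14912.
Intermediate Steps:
-14703 - (29/18)*(37/6)*21 = -14703 - 1073*21/108 = -14703 - 1*7511/36 = -14703 - 7511/36 = -536819/36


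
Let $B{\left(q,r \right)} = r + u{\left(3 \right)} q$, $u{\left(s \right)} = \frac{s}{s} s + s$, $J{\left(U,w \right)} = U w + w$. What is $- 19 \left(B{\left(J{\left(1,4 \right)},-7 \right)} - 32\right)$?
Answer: $-171$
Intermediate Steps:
$J{\left(U,w \right)} = w + U w$
$u{\left(s \right)} = 2 s$ ($u{\left(s \right)} = 1 s + s = s + s = 2 s$)
$B{\left(q,r \right)} = r + 6 q$ ($B{\left(q,r \right)} = r + 2 \cdot 3 q = r + 6 q$)
$- 19 \left(B{\left(J{\left(1,4 \right)},-7 \right)} - 32\right) = - 19 \left(\left(-7 + 6 \cdot 4 \left(1 + 1\right)\right) - 32\right) = - 19 \left(\left(-7 + 6 \cdot 4 \cdot 2\right) - 32\right) = - 19 \left(\left(-7 + 6 \cdot 8\right) - 32\right) = - 19 \left(\left(-7 + 48\right) - 32\right) = - 19 \left(41 - 32\right) = \left(-19\right) 9 = -171$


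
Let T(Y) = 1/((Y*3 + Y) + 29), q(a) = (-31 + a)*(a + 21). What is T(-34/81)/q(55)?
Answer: 27/1345504 ≈ 2.0067e-5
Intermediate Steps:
q(a) = (-31 + a)*(21 + a)
T(Y) = 1/(29 + 4*Y) (T(Y) = 1/((3*Y + Y) + 29) = 1/(4*Y + 29) = 1/(29 + 4*Y))
T(-34/81)/q(55) = 1/((29 + 4*(-34/81))*(-651 + 55**2 - 10*55)) = 1/((29 + 4*(-34*1/81))*(-651 + 3025 - 550)) = 1/((29 + 4*(-34/81))*1824) = (1/1824)/(29 - 136/81) = (1/1824)/(2213/81) = (81/2213)*(1/1824) = 27/1345504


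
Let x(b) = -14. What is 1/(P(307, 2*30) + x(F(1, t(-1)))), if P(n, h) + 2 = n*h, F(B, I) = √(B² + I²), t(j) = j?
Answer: 1/18404 ≈ 5.4336e-5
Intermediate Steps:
P(n, h) = -2 + h*n (P(n, h) = -2 + n*h = -2 + h*n)
1/(P(307, 2*30) + x(F(1, t(-1)))) = 1/((-2 + (2*30)*307) - 14) = 1/((-2 + 60*307) - 14) = 1/((-2 + 18420) - 14) = 1/(18418 - 14) = 1/18404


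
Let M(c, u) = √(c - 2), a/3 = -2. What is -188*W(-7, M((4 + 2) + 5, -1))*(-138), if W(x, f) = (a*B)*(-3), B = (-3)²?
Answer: 4202928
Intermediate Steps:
a = -6 (a = 3*(-2) = -6)
M(c, u) = √(-2 + c)
B = 9
W(x, f) = 162 (W(x, f) = -6*9*(-3) = -54*(-3) = 162)
-188*W(-7, M((4 + 2) + 5, -1))*(-138) = -188*162*(-138) = -30456*(-138) = 4202928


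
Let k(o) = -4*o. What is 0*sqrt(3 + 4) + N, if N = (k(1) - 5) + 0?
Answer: -9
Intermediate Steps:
N = -9 (N = (-4*1 - 5) + 0 = (-4 - 5) + 0 = -9 + 0 = -9)
0*sqrt(3 + 4) + N = 0*sqrt(3 + 4) - 9 = 0*sqrt(7) - 9 = 0 - 9 = -9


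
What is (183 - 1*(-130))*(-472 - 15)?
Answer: -152431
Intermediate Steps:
(183 - 1*(-130))*(-472 - 15) = (183 + 130)*(-487) = 313*(-487) = -152431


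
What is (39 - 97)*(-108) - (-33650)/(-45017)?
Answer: 281952838/45017 ≈ 6263.3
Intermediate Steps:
(39 - 97)*(-108) - (-33650)/(-45017) = -58*(-108) - (-33650)*(-1)/45017 = 6264 - 1*33650/45017 = 6264 - 33650/45017 = 281952838/45017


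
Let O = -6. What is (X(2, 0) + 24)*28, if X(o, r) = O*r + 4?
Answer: 784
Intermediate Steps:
X(o, r) = 4 - 6*r (X(o, r) = -6*r + 4 = 4 - 6*r)
(X(2, 0) + 24)*28 = ((4 - 6*0) + 24)*28 = ((4 + 0) + 24)*28 = (4 + 24)*28 = 28*28 = 784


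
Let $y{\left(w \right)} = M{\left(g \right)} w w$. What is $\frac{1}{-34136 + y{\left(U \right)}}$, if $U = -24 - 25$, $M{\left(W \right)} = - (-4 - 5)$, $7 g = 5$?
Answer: $- \frac{1}{12527} \approx -7.9828 \cdot 10^{-5}$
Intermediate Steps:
$g = \frac{5}{7}$ ($g = \frac{1}{7} \cdot 5 = \frac{5}{7} \approx 0.71429$)
$M{\left(W \right)} = 9$ ($M{\left(W \right)} = \left(-1\right) \left(-9\right) = 9$)
$U = -49$ ($U = -24 - 25 = -49$)
$y{\left(w \right)} = 9 w^{2}$ ($y{\left(w \right)} = 9 w w = 9 w^{2}$)
$\frac{1}{-34136 + y{\left(U \right)}} = \frac{1}{-34136 + 9 \left(-49\right)^{2}} = \frac{1}{-34136 + 9 \cdot 2401} = \frac{1}{-34136 + 21609} = \frac{1}{-12527} = - \frac{1}{12527}$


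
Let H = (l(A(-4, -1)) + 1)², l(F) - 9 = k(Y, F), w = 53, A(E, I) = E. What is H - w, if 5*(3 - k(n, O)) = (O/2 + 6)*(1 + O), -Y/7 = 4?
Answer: 4604/25 ≈ 184.16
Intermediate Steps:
Y = -28 (Y = -7*4 = -28)
k(n, O) = 3 - (1 + O)*(6 + O/2)/5 (k(n, O) = 3 - (O/2 + 6)*(1 + O)/5 = 3 - (6 + O/2)*(1 + O)/5 = 3 - (1 + O)*(6 + O/2)/5)
l(F) = 54/5 - 13*F/10 - F²/10 (l(F) = 9 + (9/5 - 13*F/10 - F²/10) = 54/5 - 13*F/10 - F²/10)
H = 5929/25 (H = ((54/5 - 13/10*(-4) - ⅒*(-4)²) + 1)² = ((54/5 + 26/5 - ⅒*16) + 1)² = ((54/5 + 26/5 - 8/5) + 1)² = (72/5 + 1)² = (77/5)² = 5929/25 ≈ 237.16)
H - w = 5929/25 - 1*53 = 5929/25 - 53 = 4604/25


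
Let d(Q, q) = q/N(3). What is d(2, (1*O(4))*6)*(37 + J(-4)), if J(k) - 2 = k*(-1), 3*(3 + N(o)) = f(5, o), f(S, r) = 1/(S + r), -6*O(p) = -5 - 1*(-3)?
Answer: -2064/71 ≈ -29.070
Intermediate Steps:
O(p) = 1/3 (O(p) = -(-5 - 1*(-3))/6 = -(-5 + 3)/6 = -1/6*(-2) = 1/3)
N(o) = -3 + 1/(3*(5 + o))
d(Q, q) = -24*q/71 (d(Q, q) = q/(((-44 - 9*3)/(3*(5 + 3)))) = q/(((1/3)*(-44 - 27)/8)) = q/(((1/3)*(1/8)*(-71))) = q/(-71/24) = q*(-24/71) = -24*q/71)
J(k) = 2 - k (J(k) = 2 + k*(-1) = 2 - k)
d(2, (1*O(4))*6)*(37 + J(-4)) = (-24*1*(1/3)*6/71)*(37 + (2 - 1*(-4))) = (-8*6/71)*(37 + (2 + 4)) = (-24/71*2)*(37 + 6) = -48/71*43 = -2064/71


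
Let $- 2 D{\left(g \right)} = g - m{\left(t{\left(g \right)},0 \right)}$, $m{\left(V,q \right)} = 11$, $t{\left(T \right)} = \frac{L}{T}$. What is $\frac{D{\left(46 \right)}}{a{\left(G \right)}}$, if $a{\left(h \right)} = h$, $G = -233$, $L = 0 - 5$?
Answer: $\frac{35}{466} \approx 0.075107$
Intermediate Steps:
$L = -5$
$t{\left(T \right)} = - \frac{5}{T}$
$D{\left(g \right)} = \frac{11}{2} - \frac{g}{2}$ ($D{\left(g \right)} = - \frac{g - 11}{2} = - \frac{-11 + g}{2} = \frac{11}{2} - \frac{g}{2}$)
$\frac{D{\left(46 \right)}}{a{\left(G \right)}} = \frac{\frac{11}{2} - 23}{-233} = \left(\frac{11}{2} - 23\right) \left(- \frac{1}{233}\right) = \left(- \frac{35}{2}\right) \left(- \frac{1}{233}\right) = \frac{35}{466}$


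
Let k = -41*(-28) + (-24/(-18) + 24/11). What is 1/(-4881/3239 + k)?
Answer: 106887/122920927 ≈ 0.00086956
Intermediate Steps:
k = 38000/33 (k = 1148 + (-24*(-1/18) + 24*(1/11)) = 1148 + (4/3 + 24/11) = 1148 + 116/33 = 38000/33 ≈ 1151.5)
1/(-4881/3239 + k) = 1/(-4881/3239 + 38000/33) = 1/(122920927/106887) = 106887/122920927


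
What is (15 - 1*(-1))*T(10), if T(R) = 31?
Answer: 496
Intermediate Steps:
(15 - 1*(-1))*T(10) = (15 - 1*(-1))*31 = (15 + 1)*31 = 16*31 = 496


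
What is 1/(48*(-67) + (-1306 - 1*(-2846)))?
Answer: -1/1676 ≈ -0.00059666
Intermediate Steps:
1/(48*(-67) + (-1306 - 1*(-2846))) = 1/(-3216 + (-1306 + 2846)) = 1/(-3216 + 1540) = 1/(-1676) = -1/1676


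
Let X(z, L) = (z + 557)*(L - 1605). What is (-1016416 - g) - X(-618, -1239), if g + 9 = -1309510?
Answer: 119619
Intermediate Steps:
g = -1309519 (g = -9 - 1309510 = -1309519)
X(z, L) = (-1605 + L)*(557 + z) (X(z, L) = (557 + z)*(-1605 + L) = (-1605 + L)*(557 + z))
(-1016416 - g) - X(-618, -1239) = (-1016416 - 1*(-1309519)) - (-893985 - 1605*(-618) + 557*(-1239) - 1239*(-618)) = (-1016416 + 1309519) - (-893985 + 991890 - 690123 + 765702) = 293103 - 1*173484 = 293103 - 173484 = 119619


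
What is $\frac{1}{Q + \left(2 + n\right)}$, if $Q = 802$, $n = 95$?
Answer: $\frac{1}{899} \approx 0.0011123$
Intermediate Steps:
$\frac{1}{Q + \left(2 + n\right)} = \frac{1}{802 + \left(2 + 95\right)} = \frac{1}{802 + 97} = \frac{1}{899}$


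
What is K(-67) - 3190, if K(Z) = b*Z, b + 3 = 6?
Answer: -3391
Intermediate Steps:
b = 3 (b = -3 + 6 = 3)
K(Z) = 3*Z
K(-67) - 3190 = 3*(-67) - 3190 = -201 - 3190 = -3391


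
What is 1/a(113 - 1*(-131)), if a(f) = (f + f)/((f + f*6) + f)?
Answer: 4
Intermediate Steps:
a(f) = 1/4 (a(f) = (2*f)/((f + 6*f) + f) = (2*f)/(7*f + f) = (2*f)/((8*f)) = (2*f)*(1/(8*f)) = 1/4)
1/a(113 - 1*(-131)) = 1/(1/4) = 4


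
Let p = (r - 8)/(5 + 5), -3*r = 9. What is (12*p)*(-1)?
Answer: 66/5 ≈ 13.200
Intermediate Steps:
r = -3 (r = -⅓*9 = -3)
p = -11/10 (p = (-3 - 8)/(5 + 5) = -11/10 ≈ -1.1000)
(12*p)*(-1) = (12*(-11/10))*(-1) = -66/5*(-1) = 66/5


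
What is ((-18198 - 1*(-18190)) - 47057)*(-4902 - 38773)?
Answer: 2055563875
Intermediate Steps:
((-18198 - 1*(-18190)) - 47057)*(-4902 - 38773) = ((-18198 + 18190) - 47057)*(-43675) = (-8 - 47057)*(-43675) = -47065*(-43675) = 2055563875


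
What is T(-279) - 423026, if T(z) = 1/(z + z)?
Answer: -236048509/558 ≈ -4.2303e+5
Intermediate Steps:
T(z) = 1/(2*z)
T(-279) - 423026 = (½)/(-279) - 423026 = (½)*(-1/279) - 423026 = -1/558 - 423026 = -236048509/558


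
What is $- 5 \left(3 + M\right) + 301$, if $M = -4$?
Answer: $306$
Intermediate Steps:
$- 5 \left(3 + M\right) + 301 = - 5 \left(3 - 4\right) + 301 = \left(-5\right) \left(-1\right) + 301 = 5 + 301 = 306$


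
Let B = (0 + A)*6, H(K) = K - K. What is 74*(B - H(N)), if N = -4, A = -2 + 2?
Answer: 0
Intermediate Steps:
A = 0
H(K) = 0
B = 0 (B = (0 + 0)*6 = 0*6 = 0)
74*(B - H(N)) = 74*(0 - 1*0) = 74*(0 + 0) = 74*0 = 0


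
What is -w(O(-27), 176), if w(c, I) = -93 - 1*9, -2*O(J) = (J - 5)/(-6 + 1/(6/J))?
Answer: 102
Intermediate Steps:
O(J) = -(-5 + J)/(2*(-6 + J/6)) (O(J) = -(J - 5)/(2*(-6 + 1/(6/J))) = -(-5 + J)/(2*(-6 + J/6)))
w(c, I) = -102 (w(c, I) = -93 - 9 = -102)
-w(O(-27), 176) = -1*(-102) = 102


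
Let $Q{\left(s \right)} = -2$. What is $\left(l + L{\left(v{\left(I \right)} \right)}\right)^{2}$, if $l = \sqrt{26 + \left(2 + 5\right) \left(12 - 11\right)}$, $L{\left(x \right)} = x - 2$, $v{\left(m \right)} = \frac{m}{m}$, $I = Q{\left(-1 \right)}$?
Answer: $\left(-1 + \sqrt{33}\right)^{2} \approx 22.511$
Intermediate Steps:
$I = -2$
$v{\left(m \right)} = 1$
$L{\left(x \right)} = -2 + x$ ($L{\left(x \right)} = x - 2 = -2 + x$)
$l = \sqrt{33}$ ($l = \sqrt{26 + 7 \cdot 1} = \sqrt{26 + 7} = \sqrt{33} \approx 5.7446$)
$\left(l + L{\left(v{\left(I \right)} \right)}\right)^{2} = \left(\sqrt{33} + \left(-2 + 1\right)\right)^{2} = \left(\sqrt{33} - 1\right)^{2} = \left(-1 + \sqrt{33}\right)^{2}$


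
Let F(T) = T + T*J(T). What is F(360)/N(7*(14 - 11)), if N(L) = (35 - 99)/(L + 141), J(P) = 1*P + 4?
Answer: -1330425/4 ≈ -3.3261e+5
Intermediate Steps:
J(P) = 4 + P (J(P) = P + 4 = 4 + P)
F(T) = T + T*(4 + T)
N(L) = -64/(141 + L)
F(360)/N(7*(14 - 11)) = (360*(5 + 360))/((-64/(141 + 7*(14 - 11)))) = (360*365)/((-64/(141 + 7*3))) = 131400/((-64/(141 + 21))) = 131400/((-64/162)) = 131400/((-64*1/162)) = 131400/(-32/81) = 131400*(-81/32) = -1330425/4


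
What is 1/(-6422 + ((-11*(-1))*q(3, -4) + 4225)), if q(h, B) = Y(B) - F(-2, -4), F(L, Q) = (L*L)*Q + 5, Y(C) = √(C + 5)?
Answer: -1/2065 ≈ -0.00048426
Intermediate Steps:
Y(C) = √(5 + C)
F(L, Q) = 5 + Q*L² (F(L, Q) = L²*Q + 5 = Q*L² + 5 = 5 + Q*L²)
q(h, B) = 11 + √(5 + B) (q(h, B) = √(5 + B) - (5 - 4*(-2)²) = √(5 + B) - (5 - 4*4) = √(5 + B) - (5 - 16) = √(5 + B) - 1*(-11) = √(5 + B) + 11 = 11 + √(5 + B))
1/(-6422 + ((-11*(-1))*q(3, -4) + 4225)) = 1/(-6422 + ((-11*(-1))*(11 + √(5 - 4)) + 4225)) = 1/(-6422 + (11*(11 + √1) + 4225)) = 1/(-6422 + (11*(11 + 1) + 4225)) = 1/(-6422 + (11*12 + 4225)) = 1/(-6422 + (132 + 4225)) = 1/(-6422 + 4357) = 1/(-2065) = -1/2065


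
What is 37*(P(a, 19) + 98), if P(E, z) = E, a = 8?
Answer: 3922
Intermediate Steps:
37*(P(a, 19) + 98) = 37*(8 + 98) = 37*106 = 3922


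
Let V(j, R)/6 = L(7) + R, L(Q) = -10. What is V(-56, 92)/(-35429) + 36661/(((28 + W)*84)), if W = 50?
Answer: 1295638985/232130808 ≈ 5.5815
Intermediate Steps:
V(j, R) = -60 + 6*R (V(j, R) = 6*(-10 + R) = -60 + 6*R)
V(-56, 92)/(-35429) + 36661/(((28 + W)*84)) = (-60 + 6*92)/(-35429) + 36661/(((28 + 50)*84)) = (-60 + 552)*(-1/35429) + 36661/((78*84)) = 492*(-1/35429) + 36661/6552 = -492/35429 + 36661*(1/6552) = -492/35429 + 36661/6552 = 1295638985/232130808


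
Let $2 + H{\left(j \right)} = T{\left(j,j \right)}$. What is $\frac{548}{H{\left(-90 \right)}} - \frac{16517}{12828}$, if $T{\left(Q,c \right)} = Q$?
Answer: $- \frac{2137327}{295044} \approx -7.2441$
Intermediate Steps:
$H{\left(j \right)} = -2 + j$
$\frac{548}{H{\left(-90 \right)}} - \frac{16517}{12828} = \frac{548}{-2 - 90} - \frac{16517}{12828} = \frac{548}{-92} - \frac{16517}{12828} = 548 \left(- \frac{1}{92}\right) - \frac{16517}{12828} = - \frac{137}{23} - \frac{16517}{12828} = - \frac{2137327}{295044}$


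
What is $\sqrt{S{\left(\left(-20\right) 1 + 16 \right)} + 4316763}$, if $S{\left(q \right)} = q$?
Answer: $\sqrt{4316759} \approx 2077.7$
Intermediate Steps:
$\sqrt{S{\left(\left(-20\right) 1 + 16 \right)} + 4316763} = \sqrt{\left(\left(-20\right) 1 + 16\right) + 4316763} = \sqrt{\left(-20 + 16\right) + 4316763} = \sqrt{-4 + 4316763} = \sqrt{4316759}$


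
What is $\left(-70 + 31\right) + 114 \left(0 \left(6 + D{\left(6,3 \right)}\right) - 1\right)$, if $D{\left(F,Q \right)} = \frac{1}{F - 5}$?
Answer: $-153$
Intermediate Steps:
$D{\left(F,Q \right)} = \frac{1}{-5 + F}$
$\left(-70 + 31\right) + 114 \left(0 \left(6 + D{\left(6,3 \right)}\right) - 1\right) = \left(-70 + 31\right) + 114 \left(0 \left(6 + \frac{1}{-5 + 6}\right) - 1\right) = -39 + 114 \left(0 \left(6 + 1^{-1}\right) - 1\right) = -39 + 114 \left(0 \left(6 + 1\right) - 1\right) = -39 + 114 \left(0 \cdot 7 - 1\right) = -39 + 114 \left(0 - 1\right) = -39 + 114 \left(-1\right) = -39 - 114 = -153$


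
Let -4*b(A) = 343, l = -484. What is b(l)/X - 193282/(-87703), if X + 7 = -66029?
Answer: 51084362737/23166221232 ≈ 2.2051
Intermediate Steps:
b(A) = -343/4 (b(A) = -¼*343 = -343/4)
X = -66036 (X = -7 - 66029 = -66036)
b(l)/X - 193282/(-87703) = -343/4/(-66036) - 193282/(-87703) = -343/4*(-1/66036) - 193282*(-1/87703) = 343/264144 + 193282/87703 = 51084362737/23166221232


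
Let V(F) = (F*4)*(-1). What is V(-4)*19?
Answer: 304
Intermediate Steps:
V(F) = -4*F (V(F) = (4*F)*(-1) = -4*F)
V(-4)*19 = -4*(-4)*19 = 16*19 = 304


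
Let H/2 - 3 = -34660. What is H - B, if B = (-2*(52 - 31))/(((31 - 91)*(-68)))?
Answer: -47133513/680 ≈ -69314.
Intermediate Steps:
H = -69314 (H = 6 + 2*(-34660) = 6 - 69320 = -69314)
B = -7/680 (B = (-2*21)/((-60*(-68))) = -42/4080 = -42*1/4080 = -7/680 ≈ -0.010294)
H - B = -69314 - 1*(-7/680) = -69314 + 7/680 = -47133513/680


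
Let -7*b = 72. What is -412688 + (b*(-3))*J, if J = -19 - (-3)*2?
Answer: -2891624/7 ≈ -4.1309e+5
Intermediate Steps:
J = -13 (J = -19 - 1*(-6) = -19 + 6 = -13)
b = -72/7 (b = -⅐*72 = -72/7 ≈ -10.286)
-412688 + (b*(-3))*J = -412688 - 72/7*(-3)*(-13) = -412688 + (216/7)*(-13) = -412688 - 2808/7 = -2891624/7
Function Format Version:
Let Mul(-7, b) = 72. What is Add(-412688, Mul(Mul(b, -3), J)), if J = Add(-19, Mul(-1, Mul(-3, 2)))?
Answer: Rational(-2891624, 7) ≈ -4.1309e+5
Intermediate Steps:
J = -13 (J = Add(-19, Mul(-1, -6)) = Add(-19, 6) = -13)
b = Rational(-72, 7) (b = Mul(Rational(-1, 7), 72) = Rational(-72, 7) ≈ -10.286)
Add(-412688, Mul(Mul(b, -3), J)) = Add(-412688, Mul(Mul(Rational(-72, 7), -3), -13)) = Add(-412688, Mul(Rational(216, 7), -13)) = Add(-412688, Rational(-2808, 7)) = Rational(-2891624, 7)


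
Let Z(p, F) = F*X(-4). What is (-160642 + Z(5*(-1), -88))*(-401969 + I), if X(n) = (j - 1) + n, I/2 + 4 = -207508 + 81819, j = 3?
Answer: 104841263430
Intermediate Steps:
I = -251386 (I = -8 + 2*(-207508 + 81819) = -8 + 2*(-125689) = -8 - 251378 = -251386)
X(n) = 2 + n (X(n) = (3 - 1) + n = 2 + n)
Z(p, F) = -2*F (Z(p, F) = F*(2 - 4) = F*(-2) = -2*F)
(-160642 + Z(5*(-1), -88))*(-401969 + I) = (-160642 - 2*(-88))*(-401969 - 251386) = (-160642 + 176)*(-653355) = -160466*(-653355) = 104841263430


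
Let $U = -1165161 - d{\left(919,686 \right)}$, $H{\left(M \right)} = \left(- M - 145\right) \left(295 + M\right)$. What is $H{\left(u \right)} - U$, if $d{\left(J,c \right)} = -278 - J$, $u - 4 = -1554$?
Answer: $-599311$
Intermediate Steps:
$u = -1550$ ($u = 4 - 1554 = -1550$)
$H{\left(M \right)} = \left(-145 - M\right) \left(295 + M\right)$
$U = -1163964$ ($U = -1165161 - \left(-278 - 919\right) = -1165161 - -1197 = -1165161 + 1197 = -1163964$)
$H{\left(u \right)} - U = \left(-42775 - \left(-1550\right)^{2} - -682000\right) - -1163964 = \left(-42775 - 2402500 + 682000\right) + 1163964 = -1763275 + 1163964 = -599311$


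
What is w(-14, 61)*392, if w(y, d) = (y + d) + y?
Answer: 12936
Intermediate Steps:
w(y, d) = d + 2*y (w(y, d) = (d + y) + y = d + 2*y)
w(-14, 61)*392 = (61 + 2*(-14))*392 = (61 - 28)*392 = 33*392 = 12936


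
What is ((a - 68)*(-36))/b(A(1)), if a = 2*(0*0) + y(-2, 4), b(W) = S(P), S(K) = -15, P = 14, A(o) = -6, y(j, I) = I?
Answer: -768/5 ≈ -153.60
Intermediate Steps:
b(W) = -15
a = 4 (a = 2*(0*0) + 4 = 2*0 + 4 = 0 + 4 = 4)
((a - 68)*(-36))/b(A(1)) = ((4 - 68)*(-36))/(-15) = -64*(-36)*(-1/15) = 2304*(-1/15) = -768/5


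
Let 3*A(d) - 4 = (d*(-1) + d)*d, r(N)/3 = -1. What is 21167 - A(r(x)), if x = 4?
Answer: 63497/3 ≈ 21166.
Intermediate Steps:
r(N) = -3 (r(N) = 3*(-1) = -3)
A(d) = 4/3 (A(d) = 4/3 + ((d*(-1) + d)*d)/3 = 4/3 + ((-d + d)*d)/3 = 4/3 + (0*d)/3 = 4/3 + (⅓)*0 = 4/3 + 0 = 4/3)
21167 - A(r(x)) = 21167 - 1*4/3 = 21167 - 4/3 = 63497/3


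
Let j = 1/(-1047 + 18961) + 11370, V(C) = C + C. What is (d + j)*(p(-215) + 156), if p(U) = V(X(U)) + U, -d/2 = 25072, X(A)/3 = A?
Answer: 937011939815/17914 ≈ 5.2306e+7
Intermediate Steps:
X(A) = 3*A
V(C) = 2*C
d = -50144 (d = -2*25072 = -50144)
p(U) = 7*U (p(U) = 2*(3*U) + U = 6*U + U = 7*U)
j = 203682181/17914 (j = 1/17914 + 11370 = 203682181/17914 ≈ 11370.)
(d + j)*(p(-215) + 156) = (-50144 + 203682181/17914)*(7*(-215) + 156) = -694597435*(-1505 + 156)/17914 = -694597435/17914*(-1349) = 937011939815/17914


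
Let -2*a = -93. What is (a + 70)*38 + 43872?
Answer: 48299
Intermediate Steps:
a = 93/2 (a = -1/2*(-93) = 93/2 ≈ 46.500)
(a + 70)*38 + 43872 = (93/2 + 70)*38 + 43872 = (233/2)*38 + 43872 = 4427 + 43872 = 48299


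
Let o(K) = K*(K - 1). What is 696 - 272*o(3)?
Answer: -936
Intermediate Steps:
o(K) = K*(-1 + K)
696 - 272*o(3) = 696 - 816*(-1 + 3) = 696 - 816*2 = 696 - 272*6 = 696 - 1632 = -936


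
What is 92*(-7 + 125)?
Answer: 10856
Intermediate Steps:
92*(-7 + 125) = 92*118 = 10856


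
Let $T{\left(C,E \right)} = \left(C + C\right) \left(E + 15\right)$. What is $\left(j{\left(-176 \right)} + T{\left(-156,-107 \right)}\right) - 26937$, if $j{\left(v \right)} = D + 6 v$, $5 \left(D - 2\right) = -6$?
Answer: $\frac{3559}{5} \approx 711.8$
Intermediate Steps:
$T{\left(C,E \right)} = 2 C \left(15 + E\right)$
$D = \frac{4}{5}$ ($D = 2 + \frac{1}{5} \left(-6\right) = 2 - \frac{6}{5} = \frac{4}{5} \approx 0.8$)
$j{\left(v \right)} = \frac{4}{5} + 6 v$
$\left(j{\left(-176 \right)} + T{\left(-156,-107 \right)}\right) - 26937 = \left(\left(\frac{4}{5} + 6 \left(-176\right)\right) + 2 \left(-156\right) \left(15 - 107\right)\right) - 26937 = \left(\left(\frac{4}{5} - 1056\right) + 2 \left(-156\right) \left(-92\right)\right) - 26937 = \left(- \frac{5276}{5} + 28704\right) - 26937 = \frac{138244}{5} - 26937 = \frac{3559}{5}$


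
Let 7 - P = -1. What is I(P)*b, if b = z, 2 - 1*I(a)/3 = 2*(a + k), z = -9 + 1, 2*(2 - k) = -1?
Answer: 456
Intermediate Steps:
k = 5/2 (k = 2 - ½*(-1) = 2 + ½ = 5/2 ≈ 2.5000)
z = -8
P = 8 (P = 7 - 1*(-1) = 7 + 1 = 8)
I(a) = -9 - 6*a (I(a) = 6 - 6*(a + 5/2) = 6 - 6*(5/2 + a) = 6 - 3*(5 + 2*a) = 6 + (-15 - 6*a) = -9 - 6*a)
b = -8
I(P)*b = (-9 - 6*8)*(-8) = (-9 - 48)*(-8) = -57*(-8) = 456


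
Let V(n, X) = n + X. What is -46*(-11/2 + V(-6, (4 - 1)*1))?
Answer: 391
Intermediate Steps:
V(n, X) = X + n
-46*(-11/2 + V(-6, (4 - 1)*1)) = -46*(-11/2 + ((4 - 1)*1 - 6)) = -46*(-11*1/2 + (3*1 - 6)) = -46*(-11/2 + (3 - 6)) = -46*(-11/2 - 3) = -46*(-17/2) = 391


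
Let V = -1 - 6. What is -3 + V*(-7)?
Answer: 46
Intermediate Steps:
V = -7
-3 + V*(-7) = -3 - 7*(-7) = -3 + 49 = 46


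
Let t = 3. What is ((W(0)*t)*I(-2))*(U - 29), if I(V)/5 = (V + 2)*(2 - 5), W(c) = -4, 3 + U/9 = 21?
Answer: 0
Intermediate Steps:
U = 162 (U = -27 + 9*21 = -27 + 189 = 162)
I(V) = -30 - 15*V (I(V) = 5*((V + 2)*(2 - 5)) = 5*((2 + V)*(-3)) = 5*(-6 - 3*V) = -30 - 15*V)
((W(0)*t)*I(-2))*(U - 29) = ((-4*3)*(-30 - 15*(-2)))*(162 - 29) = -12*(-30 + 30)*133 = -12*0*133 = 0*133 = 0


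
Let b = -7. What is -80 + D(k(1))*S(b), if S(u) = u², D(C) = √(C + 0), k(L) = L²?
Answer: -31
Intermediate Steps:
D(C) = √C
-80 + D(k(1))*S(b) = -80 + √(1²)*(-7)² = -80 + √1*49 = -80 + 1*49 = -80 + 49 = -31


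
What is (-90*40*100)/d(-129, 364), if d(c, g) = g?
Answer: -90000/91 ≈ -989.01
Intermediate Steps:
(-90*40*100)/d(-129, 364) = (-90*40*100)/364 = -3600*100*(1/364) = -360000*1/364 = -90000/91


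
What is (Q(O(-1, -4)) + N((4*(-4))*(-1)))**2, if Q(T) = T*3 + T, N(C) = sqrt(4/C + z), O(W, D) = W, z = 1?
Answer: (8 - sqrt(5))**2/4 ≈ 8.3057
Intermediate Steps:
N(C) = sqrt(1 + 4/C) (N(C) = sqrt(4/C + 1) = sqrt(1 + 4/C))
Q(T) = 4*T (Q(T) = 3*T + T = 4*T)
(Q(O(-1, -4)) + N((4*(-4))*(-1)))**2 = (4*(-1) + sqrt((4 + (4*(-4))*(-1))/(((4*(-4))*(-1)))))**2 = (-4 + sqrt((4 - 16*(-1))/((-16*(-1)))))**2 = (-4 + sqrt((4 + 16)/16))**2 = (-4 + sqrt((1/16)*20))**2 = (-4 + sqrt(5/4))**2 = (-4 + sqrt(5)/2)**2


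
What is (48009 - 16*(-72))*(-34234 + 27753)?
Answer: -318612441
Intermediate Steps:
(48009 - 16*(-72))*(-34234 + 27753) = (48009 + 1152)*(-6481) = 49161*(-6481) = -318612441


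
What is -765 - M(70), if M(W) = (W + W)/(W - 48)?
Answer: -8485/11 ≈ -771.36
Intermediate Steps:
M(W) = 2*W/(-48 + W) (M(W) = (2*W)/(-48 + W) = 2*W/(-48 + W))
-765 - M(70) = -765 - 2*70/(-48 + 70) = -765 - 2*70/22 = -765 - 1*70/11 = -765 - 70/11 = -8485/11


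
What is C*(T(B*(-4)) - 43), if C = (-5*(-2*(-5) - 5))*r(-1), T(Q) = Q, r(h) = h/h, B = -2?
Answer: 875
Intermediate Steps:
r(h) = 1
C = -25 (C = -5*(-2*(-5) - 5)*1 = -5*(10 - 5)*1 = -5*5*1 = -25*1 = -25)
C*(T(B*(-4)) - 43) = -25*(-2*(-4) - 43) = -25*(8 - 43) = -25*(-35) = 875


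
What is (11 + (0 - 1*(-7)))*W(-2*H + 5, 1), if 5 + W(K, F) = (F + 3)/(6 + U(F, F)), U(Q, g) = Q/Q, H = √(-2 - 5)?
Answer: -558/7 ≈ -79.714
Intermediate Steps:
H = I*√7 (H = √(-7) = I*√7 ≈ 2.6458*I)
U(Q, g) = 1
W(K, F) = -32/7 + F/7 (W(K, F) = -5 + (F + 3)/(6 + 1) = -5 + (3 + F)/7 = -5 + (3 + F)*(⅐) = -5 + (3/7 + F/7) = -32/7 + F/7)
(11 + (0 - 1*(-7)))*W(-2*H + 5, 1) = (11 + (0 - 1*(-7)))*(-32/7 + (⅐)*1) = (11 + (0 + 7))*(-32/7 + ⅐) = (11 + 7)*(-31/7) = 18*(-31/7) = -558/7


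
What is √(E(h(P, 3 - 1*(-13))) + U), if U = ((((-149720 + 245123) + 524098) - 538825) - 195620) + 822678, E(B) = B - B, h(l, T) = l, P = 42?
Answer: √707734 ≈ 841.27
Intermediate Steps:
E(B) = 0
U = 707734 (U = (((95403 + 524098) - 538825) - 195620) + 822678 = ((619501 - 538825) - 195620) + 822678 = (80676 - 195620) + 822678 = -114944 + 822678 = 707734)
√(E(h(P, 3 - 1*(-13))) + U) = √(0 + 707734) = √707734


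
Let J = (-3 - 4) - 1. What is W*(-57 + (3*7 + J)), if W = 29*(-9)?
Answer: 11484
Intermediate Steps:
J = -8 (J = -7 - 1 = -8)
W = -261
W*(-57 + (3*7 + J)) = -261*(-57 + (3*7 - 8)) = -261*(-57 + (21 - 8)) = -261*(-57 + 13) = -261*(-44) = 11484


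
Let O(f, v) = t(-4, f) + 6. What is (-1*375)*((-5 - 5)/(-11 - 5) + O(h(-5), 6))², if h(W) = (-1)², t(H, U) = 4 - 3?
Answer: -1395375/64 ≈ -21803.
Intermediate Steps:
t(H, U) = 1
h(W) = 1
O(f, v) = 7 (O(f, v) = 1 + 6 = 7)
(-1*375)*((-5 - 5)/(-11 - 5) + O(h(-5), 6))² = (-1*375)*((-5 - 5)/(-11 - 5) + 7)² = -375*(-10/(-16) + 7)² = -375*(-10*(-1/16) + 7)² = -375*(5/8 + 7)² = -375*(61/8)² = -375*3721/64 = -1395375/64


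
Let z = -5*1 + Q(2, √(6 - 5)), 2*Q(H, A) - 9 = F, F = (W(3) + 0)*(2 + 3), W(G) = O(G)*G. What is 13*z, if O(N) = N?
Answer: 286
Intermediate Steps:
W(G) = G² (W(G) = G*G = G²)
F = 45 (F = (3² + 0)*(2 + 3) = (9 + 0)*5 = 9*5 = 45)
Q(H, A) = 27 (Q(H, A) = 9/2 + (½)*45 = 9/2 + 45/2 = 27)
z = 22 (z = -5*1 + 27 = -5 + 27 = 22)
13*z = 13*22 = 286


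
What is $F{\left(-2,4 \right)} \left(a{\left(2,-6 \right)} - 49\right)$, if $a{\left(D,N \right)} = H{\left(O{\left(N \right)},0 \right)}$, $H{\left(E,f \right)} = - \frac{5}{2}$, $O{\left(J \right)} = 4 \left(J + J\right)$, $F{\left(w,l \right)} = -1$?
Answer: $\frac{103}{2} \approx 51.5$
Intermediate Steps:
$O{\left(J \right)} = 8 J$ ($O{\left(J \right)} = 4 \cdot 2 J = 8 J$)
$H{\left(E,f \right)} = - \frac{5}{2}$ ($H{\left(E,f \right)} = \left(-5\right) \frac{1}{2} = - \frac{5}{2}$)
$a{\left(D,N \right)} = - \frac{5}{2}$
$F{\left(-2,4 \right)} \left(a{\left(2,-6 \right)} - 49\right) = - (- \frac{5}{2} - 49) = \left(-1\right) \left(- \frac{103}{2}\right) = \frac{103}{2}$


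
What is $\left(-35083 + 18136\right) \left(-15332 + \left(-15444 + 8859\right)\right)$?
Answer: $371427399$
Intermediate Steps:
$\left(-35083 + 18136\right) \left(-15332 + \left(-15444 + 8859\right)\right) = - 16947 \left(-15332 - 6585\right) = \left(-16947\right) \left(-21917\right) = 371427399$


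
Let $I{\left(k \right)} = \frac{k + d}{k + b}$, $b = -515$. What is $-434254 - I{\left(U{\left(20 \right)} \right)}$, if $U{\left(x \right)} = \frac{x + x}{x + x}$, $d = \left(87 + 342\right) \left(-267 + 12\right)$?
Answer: $- \frac{111657975}{257} \approx -4.3447 \cdot 10^{5}$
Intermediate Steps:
$d = -109395$ ($d = 429 \left(-255\right) = -109395$)
$U{\left(x \right)} = 1$ ($U{\left(x \right)} = \frac{2 x}{2 x} = 2 x \frac{1}{2 x} = 1$)
$I{\left(k \right)} = \frac{-109395 + k}{-515 + k}$ ($I{\left(k \right)} = \frac{k - 109395}{k - 515} = \frac{-109395 + k}{-515 + k}$)
$-434254 - I{\left(U{\left(20 \right)} \right)} = -434254 - \frac{-109395 + 1}{-515 + 1} = -434254 - \frac{1}{-514} \left(-109394\right) = -434254 - \left(- \frac{1}{514}\right) \left(-109394\right) = -434254 - \frac{54697}{257} = - \frac{111657975}{257}$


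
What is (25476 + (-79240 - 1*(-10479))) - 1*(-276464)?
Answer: 233179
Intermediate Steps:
(25476 + (-79240 - 1*(-10479))) - 1*(-276464) = (25476 + (-79240 + 10479)) + 276464 = (25476 - 68761) + 276464 = -43285 + 276464 = 233179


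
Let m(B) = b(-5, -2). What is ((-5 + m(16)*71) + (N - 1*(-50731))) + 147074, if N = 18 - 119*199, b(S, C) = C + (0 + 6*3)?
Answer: 175273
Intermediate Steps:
b(S, C) = 18 + C (b(S, C) = C + (0 + 18) = C + 18 = 18 + C)
m(B) = 16 (m(B) = 18 - 2 = 16)
N = -23663 (N = 18 - 23681 = -23663)
((-5 + m(16)*71) + (N - 1*(-50731))) + 147074 = ((-5 + 16*71) + (-23663 - 1*(-50731))) + 147074 = ((-5 + 1136) + (-23663 + 50731)) + 147074 = (1131 + 27068) + 147074 = 28199 + 147074 = 175273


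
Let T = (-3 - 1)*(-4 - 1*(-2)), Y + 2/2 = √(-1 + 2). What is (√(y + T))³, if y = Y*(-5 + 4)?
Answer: 16*√2 ≈ 22.627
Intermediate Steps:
Y = 0 (Y = -1 + √(-1 + 2) = -1 + √1 = -1 + 1 = 0)
y = 0 (y = 0*(-5 + 4) = 0*(-1) = 0)
T = 8 (T = -4*(-4 + 2) = -4*(-2) = 8)
(√(y + T))³ = (√(0 + 8))³ = (√8)³ = (2*√2)³ = 16*√2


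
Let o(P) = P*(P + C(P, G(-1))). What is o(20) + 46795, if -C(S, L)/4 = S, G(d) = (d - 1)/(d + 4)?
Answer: 45595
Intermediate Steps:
G(d) = (-1 + d)/(4 + d)
C(S, L) = -4*S
o(P) = -3*P² (o(P) = P*(P - 4*P) = P*(-3*P) = -3*P²)
o(20) + 46795 = -3*20² + 46795 = -3*400 + 46795 = -1200 + 46795 = 45595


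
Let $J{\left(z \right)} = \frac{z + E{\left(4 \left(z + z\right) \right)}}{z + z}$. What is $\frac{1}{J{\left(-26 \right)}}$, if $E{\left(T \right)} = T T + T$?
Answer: $- \frac{2}{1655} \approx -0.0012085$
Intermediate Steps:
$E{\left(T \right)} = T + T^{2}$ ($E{\left(T \right)} = T^{2} + T = T + T^{2}$)
$J{\left(z \right)} = \frac{z + 8 z \left(1 + 8 z\right)}{2 z}$ ($J{\left(z \right)} = \frac{z + 4 \left(z + z\right) \left(1 + 4 \left(z + z\right)\right)}{z + z} = \frac{z + 4 \cdot 2 z \left(1 + 4 \cdot 2 z\right)}{2 z} = \left(z + 8 z \left(1 + 8 z\right)\right) \frac{1}{2 z} = \frac{z + 8 z \left(1 + 8 z\right)}{2 z}$)
$\frac{1}{J{\left(-26 \right)}} = \frac{1}{\frac{9}{2} + 32 \left(-26\right)} = \frac{1}{\frac{9}{2} - 832} = \frac{1}{- \frac{1655}{2}} = - \frac{2}{1655}$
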